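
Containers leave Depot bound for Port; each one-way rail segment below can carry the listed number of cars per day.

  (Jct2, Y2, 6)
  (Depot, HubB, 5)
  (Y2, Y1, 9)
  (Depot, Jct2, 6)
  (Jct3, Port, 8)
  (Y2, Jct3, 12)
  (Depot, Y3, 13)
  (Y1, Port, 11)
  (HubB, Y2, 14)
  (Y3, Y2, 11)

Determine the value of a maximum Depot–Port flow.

Augment Depot→Y3→Y2→Jct3→Port: bottleneck 8, flow now 8.
Augment Depot→Y3→Y2→Y1→Port: bottleneck 3, flow now 11.
Augment Depot→HubB→Y2→Y1→Port: bottleneck 5, flow now 16.
Augment Depot→Jct2→Y2→Y1→Port: bottleneck 1, flow now 17.
No augmenting path remains; maximum flow = 17.
In the residual graph, reachable from Depot: {Depot, Y3, HubB, Jct2, Y2, Jct3}.
Min-cut edges: Y2→Y1 (9), Jct3→Port (8); capacity 9 + 8 = 17.
This cut is saturated, so no flow can exceed 17.

17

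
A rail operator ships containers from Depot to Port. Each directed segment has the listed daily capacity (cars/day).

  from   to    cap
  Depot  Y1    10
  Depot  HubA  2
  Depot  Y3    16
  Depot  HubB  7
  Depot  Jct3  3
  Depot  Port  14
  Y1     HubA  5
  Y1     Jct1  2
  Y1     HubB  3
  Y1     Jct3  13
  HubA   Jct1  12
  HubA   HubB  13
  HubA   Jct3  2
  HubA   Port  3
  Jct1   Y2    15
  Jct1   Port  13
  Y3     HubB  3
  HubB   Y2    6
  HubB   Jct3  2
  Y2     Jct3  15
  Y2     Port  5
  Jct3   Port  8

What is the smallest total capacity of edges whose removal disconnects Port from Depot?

Augment Depot→Port: bottleneck 14, flow now 14.
Augment Depot→HubA→Port: bottleneck 2, flow now 16.
Augment Depot→Jct3→Port: bottleneck 3, flow now 19.
Augment Depot→Y1→HubA→Port: bottleneck 1, flow now 20.
Augment Depot→Y1→Jct1→Port: bottleneck 2, flow now 22.
Augment Depot→Y1→Jct3→Port: bottleneck 5, flow now 27.
Augment Depot→HubB→Y2→Port: bottleneck 5, flow now 32.
Augment Depot→Y1→HubA→Jct1→Port: bottleneck 2, flow now 34.
Augment Depot→HubB→Jct3→Y1→HubA→Jct1→Port: bottleneck 2, flow now 36. (uses reverse residual edge)
No augmenting path remains; maximum flow = 36.
By max-flow min-cut, the minimum cut capacity equals the max flow.
In the residual graph, reachable from Depot: {Depot, Y1, Y3, HubB, Y2, Jct3}.
Min-cut edges: Depot→HubA (2), Depot→Port (14), Y1→HubA (5), Y1→Jct1 (2), Y2→Port (5), Jct3→Port (8); capacity 2 + 14 + 5 + 2 + 5 + 8 = 36.

36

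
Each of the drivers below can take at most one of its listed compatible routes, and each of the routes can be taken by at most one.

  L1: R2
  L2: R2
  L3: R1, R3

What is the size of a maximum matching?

2

Unit-capacity flow: source→left, listed edges, right→sink; max matching = max flow.
Augmenting path L1→R2 (+1); matched 1.
Augmenting path L3→R1 (+1); matched 2.
No augmenting path remains; maximum matching = 2.
König certificate: {L3, R2} is a vertex cover of size 2 (every listed pair touches it), so no matching can be larger.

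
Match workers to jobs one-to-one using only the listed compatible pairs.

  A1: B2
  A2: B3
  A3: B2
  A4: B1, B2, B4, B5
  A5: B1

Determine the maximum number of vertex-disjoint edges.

4

Unit-capacity flow: source→left, listed edges, right→sink; max matching = max flow.
Augmenting path A1→B2 (+1); matched 1.
Augmenting path A2→B3 (+1); matched 2.
Augmenting path A4→B1 (+1); matched 3.
Augmenting path A5→B1→A4→B4 (+1); matched 4.
No augmenting path remains; maximum matching = 4.
König certificate: {A2, A4, A5, B2} is a vertex cover of size 4 (every listed pair touches it), so no matching can be larger.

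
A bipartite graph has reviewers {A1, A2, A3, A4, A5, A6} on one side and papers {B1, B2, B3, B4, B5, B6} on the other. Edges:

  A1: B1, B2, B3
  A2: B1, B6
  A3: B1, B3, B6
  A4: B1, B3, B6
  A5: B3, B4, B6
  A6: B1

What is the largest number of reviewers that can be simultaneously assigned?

5

Unit-capacity flow: source→left, listed edges, right→sink; max matching = max flow.
Augmenting path A1→B1 (+1); matched 1.
Augmenting path A2→B6 (+1); matched 2.
Augmenting path A3→B3 (+1); matched 3.
Augmenting path A5→B4 (+1); matched 4.
Augmenting path A4→B1→A1→B2 (+1); matched 5.
No augmenting path remains; maximum matching = 5.
König certificate: {A1, A5, B1, B3, B6} is a vertex cover of size 5 (every listed pair touches it), so no matching can be larger.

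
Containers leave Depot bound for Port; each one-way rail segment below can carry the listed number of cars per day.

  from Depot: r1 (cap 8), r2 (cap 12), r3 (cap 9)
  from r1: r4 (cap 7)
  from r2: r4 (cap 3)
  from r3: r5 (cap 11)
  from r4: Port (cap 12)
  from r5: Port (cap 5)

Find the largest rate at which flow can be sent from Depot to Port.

15

Augment Depot→r1→r4→Port: bottleneck 7, flow now 7.
Augment Depot→r2→r4→Port: bottleneck 3, flow now 10.
Augment Depot→r3→r5→Port: bottleneck 5, flow now 15.
No augmenting path remains; maximum flow = 15.
In the residual graph, reachable from Depot: {Depot, r1, r2, r3, r5}.
Min-cut edges: r1→r4 (7), r2→r4 (3), r5→Port (5); capacity 7 + 3 + 5 = 15.
This cut is saturated, so no flow can exceed 15.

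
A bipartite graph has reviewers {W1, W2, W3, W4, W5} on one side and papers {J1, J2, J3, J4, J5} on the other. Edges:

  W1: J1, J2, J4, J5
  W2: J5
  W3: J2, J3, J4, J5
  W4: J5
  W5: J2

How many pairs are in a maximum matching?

Unit-capacity flow: source→left, listed edges, right→sink; max matching = max flow.
Augmenting path W1→J1 (+1); matched 1.
Augmenting path W2→J5 (+1); matched 2.
Augmenting path W3→J2 (+1); matched 3.
Augmenting path W5→J2→W3→J3 (+1); matched 4.
No augmenting path remains; maximum matching = 4.
König certificate: {W1, W3, W5, J5} is a vertex cover of size 4 (every listed pair touches it), so no matching can be larger.

4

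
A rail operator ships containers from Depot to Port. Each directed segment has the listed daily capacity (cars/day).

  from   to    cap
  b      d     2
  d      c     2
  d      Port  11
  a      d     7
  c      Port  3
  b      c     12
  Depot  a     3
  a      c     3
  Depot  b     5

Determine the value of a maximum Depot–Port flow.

8

Augment Depot→a→c→Port: bottleneck 3, flow now 3.
Augment Depot→b→d→Port: bottleneck 2, flow now 5.
Augment Depot→b→c→a→d→Port: bottleneck 3, flow now 8. (uses reverse residual edge)
No augmenting path remains; maximum flow = 8.
In the residual graph, reachable from Depot: {Depot}.
Min-cut edges: Depot→a (3), Depot→b (5); capacity 3 + 5 = 8.
This cut is saturated, so no flow can exceed 8.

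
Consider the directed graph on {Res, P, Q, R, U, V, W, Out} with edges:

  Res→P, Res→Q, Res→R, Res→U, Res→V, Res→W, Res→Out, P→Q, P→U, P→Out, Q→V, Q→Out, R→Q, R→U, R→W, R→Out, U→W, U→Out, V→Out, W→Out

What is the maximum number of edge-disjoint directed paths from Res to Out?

Assign every edge capacity 1; by Menger, the answer equals the max flow.
Path Res→Out (+1); total 1.
Path Res→P→Out (+1); total 2.
Path Res→Q→Out (+1); total 3.
Path Res→R→Out (+1); total 4.
Path Res→U→Out (+1); total 5.
Path Res→V→Out (+1); total 6.
Path Res→W→Out (+1); total 7.
No residual Res→Out path; max flow = 7.
Certifying cut of size 7: {Res→Out, Res→P, Res→Q, Res→R, Res→U, Res→V, Res→W}.

7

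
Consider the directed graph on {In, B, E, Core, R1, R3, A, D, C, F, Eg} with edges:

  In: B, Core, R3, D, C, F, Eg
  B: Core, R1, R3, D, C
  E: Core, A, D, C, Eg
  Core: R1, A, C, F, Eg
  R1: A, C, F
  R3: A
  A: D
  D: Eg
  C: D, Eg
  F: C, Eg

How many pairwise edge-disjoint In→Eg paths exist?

Assign every edge capacity 1; by Menger, the answer equals the max flow.
Path In→Eg (+1); total 1.
Path In→Core→Eg (+1); total 2.
Path In→D→Eg (+1); total 3.
Path In→C→Eg (+1); total 4.
Path In→F→Eg (+1); total 5.
No residual In→Eg path; max flow = 5.
Certifying cut of size 5: {C→Eg, Core→Eg, D→Eg, F→Eg, In→Eg}.

5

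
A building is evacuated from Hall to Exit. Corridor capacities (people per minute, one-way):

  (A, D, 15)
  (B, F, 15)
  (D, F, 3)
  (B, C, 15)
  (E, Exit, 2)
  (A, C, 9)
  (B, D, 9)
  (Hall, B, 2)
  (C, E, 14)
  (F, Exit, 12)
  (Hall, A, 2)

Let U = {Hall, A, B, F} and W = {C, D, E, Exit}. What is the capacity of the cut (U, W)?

Edges leaving {Hall, A, B, F}: A→C (9), A→D (15), B→C (15), B→D (9), F→Exit (12).
Cut capacity = 9 + 15 + 15 + 9 + 12 = 60.

60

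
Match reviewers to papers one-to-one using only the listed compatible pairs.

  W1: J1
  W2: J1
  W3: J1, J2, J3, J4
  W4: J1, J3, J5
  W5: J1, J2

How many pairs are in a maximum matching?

4

Unit-capacity flow: source→left, listed edges, right→sink; max matching = max flow.
Augmenting path W1→J1 (+1); matched 1.
Augmenting path W3→J2 (+1); matched 2.
Augmenting path W4→J3 (+1); matched 3.
Augmenting path W5→J2→W3→J4 (+1); matched 4.
No augmenting path remains; maximum matching = 4.
König certificate: {W3, W4, W5, J1} is a vertex cover of size 4 (every listed pair touches it), so no matching can be larger.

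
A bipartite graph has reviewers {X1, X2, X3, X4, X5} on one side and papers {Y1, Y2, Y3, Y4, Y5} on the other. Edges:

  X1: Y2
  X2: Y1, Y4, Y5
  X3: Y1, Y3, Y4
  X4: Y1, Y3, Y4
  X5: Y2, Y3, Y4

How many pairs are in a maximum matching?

5

Unit-capacity flow: source→left, listed edges, right→sink; max matching = max flow.
Augmenting path X1→Y2 (+1); matched 1.
Augmenting path X2→Y1 (+1); matched 2.
Augmenting path X3→Y3 (+1); matched 3.
Augmenting path X4→Y4 (+1); matched 4.
Augmenting path X5→Y3→X3→Y1→X2→Y5 (+1); matched 5.
No augmenting path remains; maximum matching = 5.
König certificate: {X1, X2, X3, X4, X5} is a vertex cover of size 5 (every listed pair touches it), so no matching can be larger.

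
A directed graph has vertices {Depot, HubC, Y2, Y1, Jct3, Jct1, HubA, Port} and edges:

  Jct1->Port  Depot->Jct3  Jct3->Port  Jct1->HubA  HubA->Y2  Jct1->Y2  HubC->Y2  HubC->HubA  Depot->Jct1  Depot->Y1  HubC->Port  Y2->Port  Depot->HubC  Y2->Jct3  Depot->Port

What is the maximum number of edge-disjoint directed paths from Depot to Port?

Assign every edge capacity 1; by Menger, the answer equals the max flow.
Path Depot→Port (+1); total 1.
Path Depot→HubC→Port (+1); total 2.
Path Depot→Jct3→Port (+1); total 3.
Path Depot→Jct1→Port (+1); total 4.
No residual Depot→Port path; max flow = 4.
Certifying cut of size 4: {Depot→HubC, Depot→Jct1, Depot→Jct3, Depot→Port}.

4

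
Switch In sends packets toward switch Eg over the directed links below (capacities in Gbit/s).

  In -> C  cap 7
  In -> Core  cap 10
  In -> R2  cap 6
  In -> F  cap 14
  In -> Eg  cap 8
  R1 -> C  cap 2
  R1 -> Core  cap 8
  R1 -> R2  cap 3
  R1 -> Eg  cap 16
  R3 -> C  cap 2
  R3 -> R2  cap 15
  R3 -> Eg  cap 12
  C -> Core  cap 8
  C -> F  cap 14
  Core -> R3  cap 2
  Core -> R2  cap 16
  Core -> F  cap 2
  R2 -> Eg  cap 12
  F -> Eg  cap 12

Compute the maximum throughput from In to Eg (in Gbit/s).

Augment In→Eg: bottleneck 8, flow now 8.
Augment In→R2→Eg: bottleneck 6, flow now 14.
Augment In→F→Eg: bottleneck 12, flow now 26.
Augment In→Core→R3→Eg: bottleneck 2, flow now 28.
Augment In→Core→R2→Eg: bottleneck 6, flow now 34.
No augmenting path remains; maximum flow = 34.
In the residual graph, reachable from In: {In, C, Core, R2, F}.
Min-cut edges: In→Eg (8), Core→R3 (2), R2→Eg (12), F→Eg (12); capacity 8 + 2 + 12 + 12 = 34.
This cut is saturated, so no flow can exceed 34.

34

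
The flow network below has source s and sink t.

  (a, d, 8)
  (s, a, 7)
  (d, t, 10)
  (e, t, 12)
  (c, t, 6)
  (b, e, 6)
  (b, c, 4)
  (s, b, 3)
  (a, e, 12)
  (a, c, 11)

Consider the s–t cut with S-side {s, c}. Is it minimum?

Given cut capacity: 7 + 3 + 6 = 16.
Augment s→a→c→t: bottleneck 6, flow now 6.
Augment s→a→d→t: bottleneck 1, flow now 7.
Augment s→b→e→t: bottleneck 3, flow now 10.
No augmenting path remains; maximum flow = 10.
In the residual graph, reachable from s: {s}.
Min-cut edges: s→a (7), s→b (3); capacity 7 + 3 = 10.
Cut capacity 16 exceeds the max flow 10, so it is not minimum.

No — its capacity is 16, but the minimum cut has capacity 10.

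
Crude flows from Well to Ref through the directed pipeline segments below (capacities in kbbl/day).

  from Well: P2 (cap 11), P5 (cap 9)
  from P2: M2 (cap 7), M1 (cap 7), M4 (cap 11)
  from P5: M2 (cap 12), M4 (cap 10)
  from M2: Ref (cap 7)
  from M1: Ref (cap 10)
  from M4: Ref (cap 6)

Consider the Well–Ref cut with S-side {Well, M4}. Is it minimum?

Given cut capacity: 11 + 9 + 6 = 26.
Augment Well→P2→M2→Ref: bottleneck 7, flow now 7.
Augment Well→P2→M1→Ref: bottleneck 4, flow now 11.
Augment Well→P5→M4→Ref: bottleneck 6, flow now 17.
Augment Well→P5→M2→P2→M1→Ref: bottleneck 3, flow now 20. (uses reverse residual edge)
No augmenting path remains; maximum flow = 20.
In the residual graph, reachable from Well: {Well}.
Min-cut edges: Well→P2 (11), Well→P5 (9); capacity 11 + 9 = 20.
Cut capacity 26 exceeds the max flow 20, so it is not minimum.

No — its capacity is 26, but the minimum cut has capacity 20.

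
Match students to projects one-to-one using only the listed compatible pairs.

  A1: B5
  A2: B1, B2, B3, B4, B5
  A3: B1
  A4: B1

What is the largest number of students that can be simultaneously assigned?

Unit-capacity flow: source→left, listed edges, right→sink; max matching = max flow.
Augmenting path A1→B5 (+1); matched 1.
Augmenting path A2→B1 (+1); matched 2.
Augmenting path A3→B1→A2→B2 (+1); matched 3.
No augmenting path remains; maximum matching = 3.
König certificate: {A1, A2, B1} is a vertex cover of size 3 (every listed pair touches it), so no matching can be larger.

3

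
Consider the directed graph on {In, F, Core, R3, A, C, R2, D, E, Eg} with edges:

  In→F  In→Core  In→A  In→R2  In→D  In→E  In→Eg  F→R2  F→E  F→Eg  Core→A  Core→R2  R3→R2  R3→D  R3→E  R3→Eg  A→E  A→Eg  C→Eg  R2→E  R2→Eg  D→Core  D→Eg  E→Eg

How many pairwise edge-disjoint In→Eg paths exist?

Assign every edge capacity 1; by Menger, the answer equals the max flow.
Path In→Eg (+1); total 1.
Path In→F→Eg (+1); total 2.
Path In→A→Eg (+1); total 3.
Path In→R2→Eg (+1); total 4.
Path In→D→Eg (+1); total 5.
Path In→E→Eg (+1); total 6.
No residual In→Eg path; max flow = 6.
Certifying cut of size 6: {A→Eg, E→Eg, In→D, In→Eg, In→F, R2→Eg}.

6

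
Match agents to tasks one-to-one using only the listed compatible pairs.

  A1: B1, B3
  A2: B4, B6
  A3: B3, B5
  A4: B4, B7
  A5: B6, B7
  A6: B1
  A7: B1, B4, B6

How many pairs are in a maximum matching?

Unit-capacity flow: source→left, listed edges, right→sink; max matching = max flow.
Augmenting path A1→B1 (+1); matched 1.
Augmenting path A2→B4 (+1); matched 2.
Augmenting path A3→B3 (+1); matched 3.
Augmenting path A4→B7 (+1); matched 4.
Augmenting path A5→B6 (+1); matched 5.
Augmenting path A6→B1→A1→B3→A3→B5 (+1); matched 6.
No augmenting path remains; maximum matching = 6.
König certificate: {A1, A3, B1, B4, B6, B7} is a vertex cover of size 6 (every listed pair touches it), so no matching can be larger.

6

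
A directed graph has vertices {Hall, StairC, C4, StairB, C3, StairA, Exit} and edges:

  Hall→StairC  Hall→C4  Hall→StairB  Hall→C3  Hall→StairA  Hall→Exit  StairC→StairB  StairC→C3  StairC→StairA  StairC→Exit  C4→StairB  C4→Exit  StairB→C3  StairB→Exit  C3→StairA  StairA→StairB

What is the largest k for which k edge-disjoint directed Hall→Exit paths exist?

4

Assign every edge capacity 1; by Menger, the answer equals the max flow.
Path Hall→Exit (+1); total 1.
Path Hall→StairC→Exit (+1); total 2.
Path Hall→C4→Exit (+1); total 3.
Path Hall→StairB→Exit (+1); total 4.
No residual Hall→Exit path; max flow = 4.
Certifying cut of size 4: {Hall→C4, Hall→Exit, Hall→StairC, StairB→Exit}.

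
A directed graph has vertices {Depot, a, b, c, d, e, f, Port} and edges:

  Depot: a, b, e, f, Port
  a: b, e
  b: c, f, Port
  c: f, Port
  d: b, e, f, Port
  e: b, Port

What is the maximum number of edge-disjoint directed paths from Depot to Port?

4

Assign every edge capacity 1; by Menger, the answer equals the max flow.
Path Depot→Port (+1); total 1.
Path Depot→b→Port (+1); total 2.
Path Depot→e→Port (+1); total 3.
Path Depot→a→b→c→Port (+1); total 4.
No residual Depot→Port path; max flow = 4.
Certifying cut of size 4: {Depot→Port, Depot→a, Depot→b, Depot→e}.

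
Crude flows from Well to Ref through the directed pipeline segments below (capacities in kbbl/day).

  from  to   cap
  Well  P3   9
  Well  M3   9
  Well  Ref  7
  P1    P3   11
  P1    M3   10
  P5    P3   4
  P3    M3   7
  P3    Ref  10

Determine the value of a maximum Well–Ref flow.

Augment Well→Ref: bottleneck 7, flow now 7.
Augment Well→P3→Ref: bottleneck 9, flow now 16.
No augmenting path remains; maximum flow = 16.
In the residual graph, reachable from Well: {Well, M3}.
Min-cut edges: Well→P3 (9), Well→Ref (7); capacity 9 + 7 = 16.
This cut is saturated, so no flow can exceed 16.

16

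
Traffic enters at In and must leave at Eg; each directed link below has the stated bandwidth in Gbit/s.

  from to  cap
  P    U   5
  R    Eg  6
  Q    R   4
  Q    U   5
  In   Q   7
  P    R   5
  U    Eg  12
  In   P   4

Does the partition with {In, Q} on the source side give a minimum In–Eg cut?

No — its capacity is 13, but the minimum cut has capacity 11.

Given cut capacity: 4 + 4 + 5 = 13.
Augment In→P→R→Eg: bottleneck 4, flow now 4.
Augment In→Q→R→Eg: bottleneck 2, flow now 6.
Augment In→Q→U→Eg: bottleneck 5, flow now 11.
No augmenting path remains; maximum flow = 11.
In the residual graph, reachable from In: {In}.
Min-cut edges: In→P (4), In→Q (7); capacity 4 + 7 = 11.
Cut capacity 13 exceeds the max flow 11, so it is not minimum.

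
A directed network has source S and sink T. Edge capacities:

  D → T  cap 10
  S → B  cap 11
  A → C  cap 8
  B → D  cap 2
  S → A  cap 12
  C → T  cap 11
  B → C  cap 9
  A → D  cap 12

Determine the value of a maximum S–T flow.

Augment S→A→C→T: bottleneck 8, flow now 8.
Augment S→A→D→T: bottleneck 4, flow now 12.
Augment S→B→C→T: bottleneck 3, flow now 15.
Augment S→B→D→T: bottleneck 2, flow now 17.
Augment S→B→C→A→D→T: bottleneck 4, flow now 21. (uses reverse residual edge)
No augmenting path remains; maximum flow = 21.
In the residual graph, reachable from S: {S, A, B, C, D}.
Min-cut edges: C→T (11), D→T (10); capacity 11 + 10 = 21.
This cut is saturated, so no flow can exceed 21.

21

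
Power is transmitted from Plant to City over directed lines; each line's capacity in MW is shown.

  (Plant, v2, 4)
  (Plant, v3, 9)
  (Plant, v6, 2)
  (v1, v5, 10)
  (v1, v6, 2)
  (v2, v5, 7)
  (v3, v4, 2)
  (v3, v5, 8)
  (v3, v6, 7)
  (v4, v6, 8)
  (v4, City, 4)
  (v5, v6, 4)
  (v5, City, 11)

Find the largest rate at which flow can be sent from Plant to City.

Augment Plant→v2→v5→City: bottleneck 4, flow now 4.
Augment Plant→v3→v4→City: bottleneck 2, flow now 6.
Augment Plant→v3→v5→City: bottleneck 7, flow now 13.
No augmenting path remains; maximum flow = 13.
In the residual graph, reachable from Plant: {Plant, v6}.
Min-cut edges: Plant→v2 (4), Plant→v3 (9); capacity 4 + 9 = 13.
This cut is saturated, so no flow can exceed 13.

13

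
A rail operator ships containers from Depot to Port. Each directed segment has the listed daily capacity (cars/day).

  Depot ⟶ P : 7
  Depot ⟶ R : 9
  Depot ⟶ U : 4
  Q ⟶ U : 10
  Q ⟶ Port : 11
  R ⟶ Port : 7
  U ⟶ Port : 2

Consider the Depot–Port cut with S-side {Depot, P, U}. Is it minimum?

Given cut capacity: 9 + 2 = 11.
Augment Depot→R→Port: bottleneck 7, flow now 7.
Augment Depot→U→Port: bottleneck 2, flow now 9.
No augmenting path remains; maximum flow = 9.
In the residual graph, reachable from Depot: {Depot, P, R, U}.
Min-cut edges: R→Port (7), U→Port (2); capacity 7 + 2 = 9.
Cut capacity 11 exceeds the max flow 9, so it is not minimum.

No — its capacity is 11, but the minimum cut has capacity 9.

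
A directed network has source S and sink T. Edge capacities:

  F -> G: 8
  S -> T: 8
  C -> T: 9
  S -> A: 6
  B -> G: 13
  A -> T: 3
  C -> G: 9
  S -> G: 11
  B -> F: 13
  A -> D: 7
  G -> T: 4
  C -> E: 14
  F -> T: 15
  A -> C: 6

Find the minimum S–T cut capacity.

18

Augment S→T: bottleneck 8, flow now 8.
Augment S→A→T: bottleneck 3, flow now 11.
Augment S→G→T: bottleneck 4, flow now 15.
Augment S→A→C→T: bottleneck 3, flow now 18.
No augmenting path remains; maximum flow = 18.
By max-flow min-cut, the minimum cut capacity equals the max flow.
In the residual graph, reachable from S: {S, G}.
Min-cut edges: S→A (6), S→T (8), G→T (4); capacity 6 + 8 + 4 = 18.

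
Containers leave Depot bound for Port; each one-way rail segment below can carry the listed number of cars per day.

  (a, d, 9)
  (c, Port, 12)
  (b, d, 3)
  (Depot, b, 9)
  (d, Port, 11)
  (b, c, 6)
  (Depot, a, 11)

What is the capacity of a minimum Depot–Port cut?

17

Augment Depot→a→d→Port: bottleneck 9, flow now 9.
Augment Depot→b→c→Port: bottleneck 6, flow now 15.
Augment Depot→b→d→Port: bottleneck 2, flow now 17.
No augmenting path remains; maximum flow = 17.
By max-flow min-cut, the minimum cut capacity equals the max flow.
In the residual graph, reachable from Depot: {Depot, a, b, d}.
Min-cut edges: b→c (6), d→Port (11); capacity 6 + 11 = 17.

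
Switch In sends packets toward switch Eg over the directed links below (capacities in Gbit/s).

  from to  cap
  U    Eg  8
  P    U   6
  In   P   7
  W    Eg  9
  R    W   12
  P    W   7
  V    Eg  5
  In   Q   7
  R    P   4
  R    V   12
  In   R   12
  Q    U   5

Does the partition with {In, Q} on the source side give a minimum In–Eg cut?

No — its capacity is 24, but the minimum cut has capacity 22.

Given cut capacity: 7 + 12 + 5 = 24.
Augment In→P→U→Eg: bottleneck 6, flow now 6.
Augment In→P→W→Eg: bottleneck 1, flow now 7.
Augment In→Q→U→Eg: bottleneck 2, flow now 9.
Augment In→R→V→Eg: bottleneck 5, flow now 14.
Augment In→R→W→Eg: bottleneck 7, flow now 21.
Augment In→Q→U→P→W→Eg: bottleneck 1, flow now 22. (uses reverse residual edge)
No augmenting path remains; maximum flow = 22.
In the residual graph, reachable from In: {In, P, Q, R, U, V, W}.
Min-cut edges: U→Eg (8), V→Eg (5), W→Eg (9); capacity 8 + 5 + 9 = 22.
Cut capacity 24 exceeds the max flow 22, so it is not minimum.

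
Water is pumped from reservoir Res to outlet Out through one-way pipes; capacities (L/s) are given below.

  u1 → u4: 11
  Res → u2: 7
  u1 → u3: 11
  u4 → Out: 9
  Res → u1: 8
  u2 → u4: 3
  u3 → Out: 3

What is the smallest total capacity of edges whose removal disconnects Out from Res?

11

Augment Res→u1→u3→Out: bottleneck 3, flow now 3.
Augment Res→u1→u4→Out: bottleneck 5, flow now 8.
Augment Res→u2→u4→Out: bottleneck 3, flow now 11.
No augmenting path remains; maximum flow = 11.
By max-flow min-cut, the minimum cut capacity equals the max flow.
In the residual graph, reachable from Res: {Res, u2}.
Min-cut edges: Res→u1 (8), u2→u4 (3); capacity 8 + 3 = 11.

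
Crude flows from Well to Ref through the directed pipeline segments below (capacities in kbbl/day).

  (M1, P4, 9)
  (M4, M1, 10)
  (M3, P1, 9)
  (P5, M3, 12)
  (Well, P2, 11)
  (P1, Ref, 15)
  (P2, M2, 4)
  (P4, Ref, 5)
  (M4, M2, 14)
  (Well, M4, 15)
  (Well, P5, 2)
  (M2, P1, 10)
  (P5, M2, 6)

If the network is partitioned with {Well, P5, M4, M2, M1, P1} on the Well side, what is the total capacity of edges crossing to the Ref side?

Edges leaving {Well, P5, M4, M2, M1, P1}: Well→P2 (11), P5→M3 (12), M1→P4 (9), P1→Ref (15).
Cut capacity = 11 + 12 + 9 + 15 = 47.

47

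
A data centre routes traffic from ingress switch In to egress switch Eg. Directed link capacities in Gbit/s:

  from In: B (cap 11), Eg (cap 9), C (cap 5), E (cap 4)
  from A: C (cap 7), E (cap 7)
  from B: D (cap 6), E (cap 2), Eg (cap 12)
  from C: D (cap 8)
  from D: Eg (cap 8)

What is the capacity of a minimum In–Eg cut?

25

Augment In→Eg: bottleneck 9, flow now 9.
Augment In→B→Eg: bottleneck 11, flow now 20.
Augment In→C→D→Eg: bottleneck 5, flow now 25.
No augmenting path remains; maximum flow = 25.
By max-flow min-cut, the minimum cut capacity equals the max flow.
In the residual graph, reachable from In: {In, E}.
Min-cut edges: In→B (11), In→C (5), In→Eg (9); capacity 11 + 5 + 9 = 25.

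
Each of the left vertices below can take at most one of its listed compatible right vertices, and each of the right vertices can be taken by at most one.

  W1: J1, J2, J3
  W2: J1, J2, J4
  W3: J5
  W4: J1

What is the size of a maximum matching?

4

Unit-capacity flow: source→left, listed edges, right→sink; max matching = max flow.
Augmenting path W1→J1 (+1); matched 1.
Augmenting path W2→J2 (+1); matched 2.
Augmenting path W3→J5 (+1); matched 3.
Augmenting path W4→J1→W1→J3 (+1); matched 4.
No augmenting path remains; maximum matching = 4.
König certificate: {W1, W2, W3, W4} is a vertex cover of size 4 (every listed pair touches it), so no matching can be larger.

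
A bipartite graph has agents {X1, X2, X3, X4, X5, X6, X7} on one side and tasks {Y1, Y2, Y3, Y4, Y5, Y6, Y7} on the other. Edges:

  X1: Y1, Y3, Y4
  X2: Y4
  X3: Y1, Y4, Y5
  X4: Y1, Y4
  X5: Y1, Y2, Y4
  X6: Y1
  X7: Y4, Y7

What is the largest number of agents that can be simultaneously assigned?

6

Unit-capacity flow: source→left, listed edges, right→sink; max matching = max flow.
Augmenting path X1→Y1 (+1); matched 1.
Augmenting path X2→Y4 (+1); matched 2.
Augmenting path X3→Y5 (+1); matched 3.
Augmenting path X5→Y2 (+1); matched 4.
Augmenting path X7→Y7 (+1); matched 5.
Augmenting path X4→Y1→X1→Y3 (+1); matched 6.
No augmenting path remains; maximum matching = 6.
König certificate: {X1, X3, X5, X7, Y1, Y4} is a vertex cover of size 6 (every listed pair touches it), so no matching can be larger.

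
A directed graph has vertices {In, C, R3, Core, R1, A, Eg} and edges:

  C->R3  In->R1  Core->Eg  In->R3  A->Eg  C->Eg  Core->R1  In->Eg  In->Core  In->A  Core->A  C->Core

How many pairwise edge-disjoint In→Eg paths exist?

Assign every edge capacity 1; by Menger, the answer equals the max flow.
Path In→Eg (+1); total 1.
Path In→Core→Eg (+1); total 2.
Path In→A→Eg (+1); total 3.
No residual In→Eg path; max flow = 3.
Certifying cut of size 3: {In→A, In→Core, In→Eg}.

3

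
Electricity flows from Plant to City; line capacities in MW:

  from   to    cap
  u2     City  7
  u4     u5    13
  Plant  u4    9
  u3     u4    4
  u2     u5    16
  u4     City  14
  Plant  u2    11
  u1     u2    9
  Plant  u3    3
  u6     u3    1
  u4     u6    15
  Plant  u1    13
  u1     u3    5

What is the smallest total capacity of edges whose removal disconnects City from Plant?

20

Augment Plant→u2→City: bottleneck 7, flow now 7.
Augment Plant→u4→City: bottleneck 9, flow now 16.
Augment Plant→u3→u4→City: bottleneck 3, flow now 19.
Augment Plant→u1→u3→u4→City: bottleneck 1, flow now 20.
No augmenting path remains; maximum flow = 20.
By max-flow min-cut, the minimum cut capacity equals the max flow.
In the residual graph, reachable from Plant: {Plant, u1, u2, u3, u5}.
Min-cut edges: Plant→u4 (9), u2→City (7), u3→u4 (4); capacity 9 + 7 + 4 = 20.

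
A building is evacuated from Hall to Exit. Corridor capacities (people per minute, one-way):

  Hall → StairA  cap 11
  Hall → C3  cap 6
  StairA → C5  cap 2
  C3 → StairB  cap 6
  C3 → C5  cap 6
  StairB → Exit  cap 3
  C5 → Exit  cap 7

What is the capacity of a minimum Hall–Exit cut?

Augment Hall→StairA→C5→Exit: bottleneck 2, flow now 2.
Augment Hall→C3→StairB→Exit: bottleneck 3, flow now 5.
Augment Hall→C3→C5→Exit: bottleneck 3, flow now 8.
No augmenting path remains; maximum flow = 8.
By max-flow min-cut, the minimum cut capacity equals the max flow.
In the residual graph, reachable from Hall: {Hall, StairA}.
Min-cut edges: Hall→C3 (6), StairA→C5 (2); capacity 6 + 2 = 8.

8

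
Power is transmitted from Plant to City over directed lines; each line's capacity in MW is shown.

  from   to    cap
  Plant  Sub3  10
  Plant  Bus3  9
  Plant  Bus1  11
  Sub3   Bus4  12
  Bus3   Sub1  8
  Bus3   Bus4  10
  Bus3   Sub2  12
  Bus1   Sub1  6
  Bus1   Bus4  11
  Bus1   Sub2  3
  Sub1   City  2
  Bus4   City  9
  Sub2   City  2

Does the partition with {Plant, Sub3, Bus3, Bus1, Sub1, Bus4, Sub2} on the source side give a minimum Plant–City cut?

Given cut capacity: 2 + 9 + 2 = 13.
Augment Plant→Sub3→Bus4→City: bottleneck 9, flow now 9.
Augment Plant→Bus3→Sub1→City: bottleneck 2, flow now 11.
Augment Plant→Bus3→Sub2→City: bottleneck 2, flow now 13.
No augmenting path remains; maximum flow = 13.
Cut capacity 13 equals the max flow, so it is a minimum cut.

Yes — it is a minimum cut (capacity 13).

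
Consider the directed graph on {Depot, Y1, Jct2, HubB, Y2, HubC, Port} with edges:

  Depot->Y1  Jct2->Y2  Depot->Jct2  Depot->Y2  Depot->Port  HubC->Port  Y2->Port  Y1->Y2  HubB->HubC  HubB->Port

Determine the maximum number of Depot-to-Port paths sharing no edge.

2

Assign every edge capacity 1; by Menger, the answer equals the max flow.
Path Depot→Port (+1); total 1.
Path Depot→Y2→Port (+1); total 2.
No residual Depot→Port path; max flow = 2.
Certifying cut of size 2: {Depot→Port, Y2→Port}.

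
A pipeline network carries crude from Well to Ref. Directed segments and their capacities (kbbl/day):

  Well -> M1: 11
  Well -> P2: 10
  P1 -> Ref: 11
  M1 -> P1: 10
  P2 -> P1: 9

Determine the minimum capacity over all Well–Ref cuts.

Augment Well→M1→P1→Ref: bottleneck 10, flow now 10.
Augment Well→P2→P1→Ref: bottleneck 1, flow now 11.
No augmenting path remains; maximum flow = 11.
By max-flow min-cut, the minimum cut capacity equals the max flow.
In the residual graph, reachable from Well: {Well, M1, P2, P1}.
Min-cut edges: P1→Ref (11); capacity 11 = 11.

11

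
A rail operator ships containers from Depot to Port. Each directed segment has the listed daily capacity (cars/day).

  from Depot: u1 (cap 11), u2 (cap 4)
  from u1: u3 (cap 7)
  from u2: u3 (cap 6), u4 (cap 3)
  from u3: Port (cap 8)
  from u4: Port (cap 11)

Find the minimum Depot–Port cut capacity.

Augment Depot→u1→u3→Port: bottleneck 7, flow now 7.
Augment Depot→u2→u3→Port: bottleneck 1, flow now 8.
Augment Depot→u2→u4→Port: bottleneck 3, flow now 11.
No augmenting path remains; maximum flow = 11.
By max-flow min-cut, the minimum cut capacity equals the max flow.
In the residual graph, reachable from Depot: {Depot, u1}.
Min-cut edges: Depot→u2 (4), u1→u3 (7); capacity 4 + 7 = 11.

11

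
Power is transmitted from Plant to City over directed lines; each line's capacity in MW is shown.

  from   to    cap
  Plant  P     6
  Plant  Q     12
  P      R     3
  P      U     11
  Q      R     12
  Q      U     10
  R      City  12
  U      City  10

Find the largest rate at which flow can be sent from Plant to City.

Augment Plant→P→R→City: bottleneck 3, flow now 3.
Augment Plant→P→U→City: bottleneck 3, flow now 6.
Augment Plant→Q→R→City: bottleneck 9, flow now 15.
Augment Plant→Q→U→City: bottleneck 3, flow now 18.
No augmenting path remains; maximum flow = 18.
In the residual graph, reachable from Plant: {Plant}.
Min-cut edges: Plant→P (6), Plant→Q (12); capacity 6 + 12 = 18.
This cut is saturated, so no flow can exceed 18.

18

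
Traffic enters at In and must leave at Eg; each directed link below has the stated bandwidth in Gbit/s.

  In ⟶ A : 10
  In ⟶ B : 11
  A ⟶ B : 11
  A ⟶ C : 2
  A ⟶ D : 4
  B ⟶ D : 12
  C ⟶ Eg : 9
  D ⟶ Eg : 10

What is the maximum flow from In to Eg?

Augment In→A→C→Eg: bottleneck 2, flow now 2.
Augment In→A→D→Eg: bottleneck 4, flow now 6.
Augment In→B→D→Eg: bottleneck 6, flow now 12.
No augmenting path remains; maximum flow = 12.
In the residual graph, reachable from In: {In, A, B, D}.
Min-cut edges: A→C (2), D→Eg (10); capacity 2 + 10 = 12.
This cut is saturated, so no flow can exceed 12.

12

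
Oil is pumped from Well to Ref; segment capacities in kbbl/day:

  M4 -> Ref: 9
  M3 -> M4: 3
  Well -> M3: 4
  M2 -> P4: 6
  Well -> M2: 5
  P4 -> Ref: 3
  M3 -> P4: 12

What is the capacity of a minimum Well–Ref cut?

Augment Well→M3→M4→Ref: bottleneck 3, flow now 3.
Augment Well→M3→P4→Ref: bottleneck 1, flow now 4.
Augment Well→M2→P4→Ref: bottleneck 2, flow now 6.
No augmenting path remains; maximum flow = 6.
By max-flow min-cut, the minimum cut capacity equals the max flow.
In the residual graph, reachable from Well: {Well, M3, M2, P4}.
Min-cut edges: M3→M4 (3), P4→Ref (3); capacity 3 + 3 = 6.

6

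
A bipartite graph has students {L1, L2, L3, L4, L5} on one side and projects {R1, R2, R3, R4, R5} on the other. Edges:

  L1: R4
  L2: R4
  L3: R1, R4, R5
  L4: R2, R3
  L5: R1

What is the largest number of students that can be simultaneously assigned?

4

Unit-capacity flow: source→left, listed edges, right→sink; max matching = max flow.
Augmenting path L1→R4 (+1); matched 1.
Augmenting path L3→R1 (+1); matched 2.
Augmenting path L4→R2 (+1); matched 3.
Augmenting path L5→R1→L3→R5 (+1); matched 4.
No augmenting path remains; maximum matching = 4.
König certificate: {L3, L4, L5, R4} is a vertex cover of size 4 (every listed pair touches it), so no matching can be larger.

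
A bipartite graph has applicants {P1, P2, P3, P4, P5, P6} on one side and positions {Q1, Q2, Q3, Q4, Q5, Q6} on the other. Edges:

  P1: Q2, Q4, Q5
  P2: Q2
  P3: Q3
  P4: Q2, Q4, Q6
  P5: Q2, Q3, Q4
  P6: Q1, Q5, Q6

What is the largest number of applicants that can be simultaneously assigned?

6

Unit-capacity flow: source→left, listed edges, right→sink; max matching = max flow.
Augmenting path P1→Q2 (+1); matched 1.
Augmenting path P3→Q3 (+1); matched 2.
Augmenting path P4→Q4 (+1); matched 3.
Augmenting path P6→Q1 (+1); matched 4.
Augmenting path P2→Q2→P1→Q5 (+1); matched 5.
Augmenting path P5→Q4→P4→Q6 (+1); matched 6.
No augmenting path remains; maximum matching = 6.
König certificate: {P1, P2, P3, P4, P5, P6} is a vertex cover of size 6 (every listed pair touches it), so no matching can be larger.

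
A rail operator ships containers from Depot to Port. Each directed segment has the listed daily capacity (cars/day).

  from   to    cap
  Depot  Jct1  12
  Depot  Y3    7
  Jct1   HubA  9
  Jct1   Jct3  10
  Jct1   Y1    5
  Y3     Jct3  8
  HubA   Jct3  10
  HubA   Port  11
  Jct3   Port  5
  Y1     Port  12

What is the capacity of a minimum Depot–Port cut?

Augment Depot→Jct1→HubA→Port: bottleneck 9, flow now 9.
Augment Depot→Jct1→Jct3→Port: bottleneck 3, flow now 12.
Augment Depot→Y3→Jct3→Port: bottleneck 2, flow now 14.
Augment Depot→Y3→Jct3→Jct1→Y1→Port: bottleneck 3, flow now 17. (uses reverse residual edge)
No augmenting path remains; maximum flow = 17.
By max-flow min-cut, the minimum cut capacity equals the max flow.
In the residual graph, reachable from Depot: {Depot, Y3, Jct3}.
Min-cut edges: Depot→Jct1 (12), Jct3→Port (5); capacity 12 + 5 = 17.

17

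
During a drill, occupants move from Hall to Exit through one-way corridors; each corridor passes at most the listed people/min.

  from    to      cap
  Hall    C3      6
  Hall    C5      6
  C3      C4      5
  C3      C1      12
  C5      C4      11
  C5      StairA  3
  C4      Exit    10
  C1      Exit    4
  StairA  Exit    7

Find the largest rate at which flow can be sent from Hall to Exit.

12

Augment Hall→C3→C4→Exit: bottleneck 5, flow now 5.
Augment Hall→C3→C1→Exit: bottleneck 1, flow now 6.
Augment Hall→C5→C4→Exit: bottleneck 5, flow now 11.
Augment Hall→C5→StairA→Exit: bottleneck 1, flow now 12.
No augmenting path remains; maximum flow = 12.
In the residual graph, reachable from Hall: {Hall}.
Min-cut edges: Hall→C3 (6), Hall→C5 (6); capacity 6 + 6 = 12.
This cut is saturated, so no flow can exceed 12.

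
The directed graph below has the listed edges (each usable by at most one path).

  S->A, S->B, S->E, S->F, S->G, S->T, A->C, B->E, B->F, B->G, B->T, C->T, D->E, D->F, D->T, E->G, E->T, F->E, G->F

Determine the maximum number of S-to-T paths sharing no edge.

4

Assign every edge capacity 1; by Menger, the answer equals the max flow.
Path S→T (+1); total 1.
Path S→B→T (+1); total 2.
Path S→E→T (+1); total 3.
Path S→A→C→T (+1); total 4.
No residual S→T path; max flow = 4.
Certifying cut of size 4: {E→T, S→A, S→B, S→T}.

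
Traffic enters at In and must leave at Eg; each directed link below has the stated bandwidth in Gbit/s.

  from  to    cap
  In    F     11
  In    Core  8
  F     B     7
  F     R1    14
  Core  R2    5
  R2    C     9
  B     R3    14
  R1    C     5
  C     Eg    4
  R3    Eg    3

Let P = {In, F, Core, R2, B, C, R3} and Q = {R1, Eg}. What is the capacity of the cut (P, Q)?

Edges leaving {In, F, Core, R2, B, C, R3}: F→R1 (14), C→Eg (4), R3→Eg (3).
Cut capacity = 14 + 4 + 3 = 21.

21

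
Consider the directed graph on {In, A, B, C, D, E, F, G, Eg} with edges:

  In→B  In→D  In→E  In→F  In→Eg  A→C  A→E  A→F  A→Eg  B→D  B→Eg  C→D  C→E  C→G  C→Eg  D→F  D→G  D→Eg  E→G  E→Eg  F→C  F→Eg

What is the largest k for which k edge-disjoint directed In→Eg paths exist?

Assign every edge capacity 1; by Menger, the answer equals the max flow.
Path In→Eg (+1); total 1.
Path In→B→Eg (+1); total 2.
Path In→D→Eg (+1); total 3.
Path In→E→Eg (+1); total 4.
Path In→F→Eg (+1); total 5.
No residual In→Eg path; max flow = 5.
Certifying cut of size 5: {In→B, In→D, In→E, In→Eg, In→F}.

5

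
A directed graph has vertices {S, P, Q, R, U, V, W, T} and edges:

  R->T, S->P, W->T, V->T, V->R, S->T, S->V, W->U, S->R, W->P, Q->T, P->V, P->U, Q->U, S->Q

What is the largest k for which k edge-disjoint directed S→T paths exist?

4

Assign every edge capacity 1; by Menger, the answer equals the max flow.
Path S→T (+1); total 1.
Path S→Q→T (+1); total 2.
Path S→R→T (+1); total 3.
Path S→V→T (+1); total 4.
No residual S→T path; max flow = 4.
Certifying cut of size 4: {R→T, S→Q, S→T, V→T}.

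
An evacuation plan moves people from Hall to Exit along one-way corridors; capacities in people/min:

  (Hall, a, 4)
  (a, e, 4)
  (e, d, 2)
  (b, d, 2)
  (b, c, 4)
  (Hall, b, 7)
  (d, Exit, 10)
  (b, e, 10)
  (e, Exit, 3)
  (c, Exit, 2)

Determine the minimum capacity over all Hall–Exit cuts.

Augment Hall→a→e→Exit: bottleneck 3, flow now 3.
Augment Hall→b→c→Exit: bottleneck 2, flow now 5.
Augment Hall→b→d→Exit: bottleneck 2, flow now 7.
Augment Hall→a→e→d→Exit: bottleneck 1, flow now 8.
Augment Hall→b→e→d→Exit: bottleneck 1, flow now 9.
No augmenting path remains; maximum flow = 9.
By max-flow min-cut, the minimum cut capacity equals the max flow.
In the residual graph, reachable from Hall: {Hall, a, b, c, e}.
Min-cut edges: b→d (2), c→Exit (2), e→d (2), e→Exit (3); capacity 2 + 2 + 2 + 3 = 9.

9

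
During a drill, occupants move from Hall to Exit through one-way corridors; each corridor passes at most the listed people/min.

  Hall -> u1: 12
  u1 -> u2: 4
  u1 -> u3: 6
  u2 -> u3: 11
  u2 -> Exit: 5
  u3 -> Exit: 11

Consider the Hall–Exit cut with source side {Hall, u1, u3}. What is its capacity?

Edges leaving {Hall, u1, u3}: u1→u2 (4), u3→Exit (11).
Cut capacity = 4 + 11 = 15.

15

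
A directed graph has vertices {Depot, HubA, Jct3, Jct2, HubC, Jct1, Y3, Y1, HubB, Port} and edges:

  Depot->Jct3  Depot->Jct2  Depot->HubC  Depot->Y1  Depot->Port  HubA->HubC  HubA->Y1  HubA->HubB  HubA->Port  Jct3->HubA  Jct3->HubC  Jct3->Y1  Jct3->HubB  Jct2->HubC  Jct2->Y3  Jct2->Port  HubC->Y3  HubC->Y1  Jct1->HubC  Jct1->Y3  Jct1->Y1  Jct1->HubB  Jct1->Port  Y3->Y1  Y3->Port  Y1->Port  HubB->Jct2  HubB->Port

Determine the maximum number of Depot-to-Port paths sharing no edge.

Assign every edge capacity 1; by Menger, the answer equals the max flow.
Path Depot→Port (+1); total 1.
Path Depot→Jct2→Port (+1); total 2.
Path Depot→Y1→Port (+1); total 3.
Path Depot→Jct3→HubA→Port (+1); total 4.
Path Depot→HubC→Y3→Port (+1); total 5.
No residual Depot→Port path; max flow = 5.
Certifying cut of size 5: {Depot→HubC, Depot→Jct2, Depot→Jct3, Depot→Port, Depot→Y1}.

5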